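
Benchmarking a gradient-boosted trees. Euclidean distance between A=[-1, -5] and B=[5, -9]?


d = √((-1-5)² + (-5+ 9)²)
  = √(36 + 16)
  = √52 = 7.2111

7.2111


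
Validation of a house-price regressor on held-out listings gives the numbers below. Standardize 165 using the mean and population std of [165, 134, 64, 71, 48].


μ = 96.4, σ = 45.0715
z = (165 - 96.4)/45.0715 = 1.522

1.522


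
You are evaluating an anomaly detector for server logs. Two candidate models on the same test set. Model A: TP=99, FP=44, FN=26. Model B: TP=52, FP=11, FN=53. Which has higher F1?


Model A: P=99/143=0.6923, R=99/125=0.792, F1=2PR/(P+R)=2TP/(2TP+FP+FN)=198/268=0.7388
Model B: P=52/63=0.8254, R=52/105=0.4952, F1=2PR/(P+R)=2TP/(2TP+FP+FN)=104/168=0.619
0.7388 > 0.619 → Model A

Model A


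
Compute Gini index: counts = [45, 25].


Probabilities: [45/70, 25/70] ≈ [0.6429, 0.3571]
Σpᵢ² = (2025 + 625)/70² = 2650/4900
Gini = 1 - Σpᵢ² = 1 - 2650/4900 = 0.4592

0.4592


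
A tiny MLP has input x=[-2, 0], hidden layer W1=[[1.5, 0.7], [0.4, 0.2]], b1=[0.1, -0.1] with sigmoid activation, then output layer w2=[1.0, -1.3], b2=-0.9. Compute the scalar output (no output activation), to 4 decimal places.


z1[0] = (1.5)·(-2) + (0.7)·(0) + 0.1 = -2.9
z1[1] = (0.4)·(-2) + (0.2)·(0) - 0.1 = -0.9
h = sigmoid(z1) = [0.0522, 0.2891]
output = (1.0)·(0.0522) + (-1.3)·(0.2891) - 0.9 = -1.2236

-1.2236


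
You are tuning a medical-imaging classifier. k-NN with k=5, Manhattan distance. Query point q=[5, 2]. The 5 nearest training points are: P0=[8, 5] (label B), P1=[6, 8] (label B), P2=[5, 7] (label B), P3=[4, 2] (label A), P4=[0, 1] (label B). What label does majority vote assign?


d(q,P0) = 6  (label B)
d(q,P1) = 7  (label B)
d(q,P2) = 5  (label B)
d(q,P3) = 1  (label A)
d(q,P4) = 6  (label B)
Votes: A=1, B=4
Majority → B

B


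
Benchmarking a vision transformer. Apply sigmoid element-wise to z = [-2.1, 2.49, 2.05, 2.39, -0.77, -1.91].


σ(-2.1) = 1/(1+e^2.1) = 0.1091
σ(2.49) = 1/(1+e^-2.49) = 0.9234
σ(2.05) = 1/(1+e^-2.05) = 0.8859
σ(2.39) = 1/(1+e^-2.39) = 0.9161
σ(-0.77) = 1/(1+e^0.77) = 0.3165
σ(-1.91) = 1/(1+e^1.91) = 0.129
result = [0.1091, 0.9234, 0.8859, 0.9161, 0.3165, 0.129]

[0.1091, 0.9234, 0.8859, 0.9161, 0.3165, 0.129]


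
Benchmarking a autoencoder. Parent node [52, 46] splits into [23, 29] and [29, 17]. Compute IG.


Parent = [52, 46], H_parent = 0.9973
H_left = 0.9904 (n=52), H_right = 0.9503 (n=46)
H_children = (52/98)·0.9904 + (46/98)·0.9503 = 0.9716
IG = 0.9973 - 0.9716 = 0.0257

0.0257


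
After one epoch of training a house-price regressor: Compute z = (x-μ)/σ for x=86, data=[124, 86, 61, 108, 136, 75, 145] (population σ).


μ = 105, σ = 29.5876
z = (86 - 105)/29.5876 = -0.6422

-0.6422


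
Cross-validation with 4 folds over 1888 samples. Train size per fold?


Fold size = 1888/4 = 472
Training per fold = 1888 - 472 = 1416

1416


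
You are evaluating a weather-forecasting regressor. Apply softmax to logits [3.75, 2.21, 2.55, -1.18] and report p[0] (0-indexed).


Exponentials: e^3.75=42.5211, e^2.21=9.1157, e^2.55=12.8071, e^-1.18=0.3073
Sum = 64.7512
Softmax = [0.6567, 0.1408, 0.1978, 0.0047]
p[0] = 42.5211/64.7512 = 0.6567

0.6567


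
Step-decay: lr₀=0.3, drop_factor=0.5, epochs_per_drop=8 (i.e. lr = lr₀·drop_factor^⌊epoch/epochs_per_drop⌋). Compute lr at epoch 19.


n_drops = ⌊19/8⌋ = 2
lr = 0.3·0.5^2 = 0.3·0.25 = 0.075

0.075


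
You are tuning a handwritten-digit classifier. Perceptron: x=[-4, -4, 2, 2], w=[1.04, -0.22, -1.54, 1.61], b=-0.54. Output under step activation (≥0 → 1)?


z = (-4)·(1.04) + (-4)·(-0.22) + (2)·(-1.54) + (2)·(1.61) - 0.54
  = -3.68
step(z) = 0 (z<0)

0


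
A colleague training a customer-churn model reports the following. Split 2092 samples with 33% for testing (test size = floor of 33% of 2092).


Test = ⌊2092·33/100⌋ = 690
Train = 2092 - 690 = 1402

Train: 1402, Test: 690


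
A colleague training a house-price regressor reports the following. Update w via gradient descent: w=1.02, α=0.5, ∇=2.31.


w_new = w - α·∇
= 1.02 - 0.5·2.31
= 1.02 - 1.155
= -0.135

-0.135


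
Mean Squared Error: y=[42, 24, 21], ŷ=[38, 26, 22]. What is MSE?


Squared errors: (42-38)²=16, (24-26)²=4, (21-22)²=1
Sum = 21
MSE = 21/3 = 7

7


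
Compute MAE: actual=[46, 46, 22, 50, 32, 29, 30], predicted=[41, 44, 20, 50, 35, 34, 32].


Absolute errors: |46-41|=5, |46-44|=2, |22-20|=2, |50-50|=0, |32-35|=3, |29-34|=5, |30-32|=2
Sum = 19
MAE = 19/7 = 19/7

19/7


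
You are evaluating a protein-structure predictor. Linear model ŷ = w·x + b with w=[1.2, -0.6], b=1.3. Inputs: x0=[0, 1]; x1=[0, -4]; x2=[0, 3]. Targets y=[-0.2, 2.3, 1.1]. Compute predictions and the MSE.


ŷ0 = (1.2)·(0) + (-0.6)·(1) + 1.3 = 0.7
ŷ1 = (1.2)·(0) + (-0.6)·(-4) + 1.3 = 3.7
ŷ2 = (1.2)·(0) + (-0.6)·(3) + 1.3 = -0.5
errors² = [0.81, 1.96, 2.56]
MSE = 5.3300/3 = 1.7767

1.7767


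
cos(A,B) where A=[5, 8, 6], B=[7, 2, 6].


A·B = 5·7 + 8·2 + 6·6 = 87
‖A‖ = √125 = 11.1803, ‖B‖ = √89 = 9.434
cos = 87/(√125·√89) = 87/√11125 = 0.8248

0.8248


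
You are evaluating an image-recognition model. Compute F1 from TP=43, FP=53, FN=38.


Precision = 43/96 = 0.4479
Recall = 43/81 = 0.5309
F1 = 2·P·R/(P+R) = 2·TP/(2·TP+FP+FN) = 86/(86+53+38) = 86/177 = 0.4859

0.4859


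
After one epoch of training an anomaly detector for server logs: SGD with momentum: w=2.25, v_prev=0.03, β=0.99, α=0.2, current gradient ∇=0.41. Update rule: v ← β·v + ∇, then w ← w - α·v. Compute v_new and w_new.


v_new = 0.99·0.03 + 0.41 = 0.0297 + 0.41 = 0.4397
w_new = 2.25 - 0.2·0.4397 = 2.25 - 0.08794 = 2.16206

v_new=0.4397, w_new=2.16206


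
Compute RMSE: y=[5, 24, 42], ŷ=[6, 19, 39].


MSE = 35/3 = 11.6667
RMSE = √(35/3) = 3.4157

3.4157


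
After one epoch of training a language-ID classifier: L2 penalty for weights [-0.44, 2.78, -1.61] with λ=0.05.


‖w‖₂² = (-0.44)² + (2.78)² + (-1.61)²
     = 0.1936 + 7.7284 + 2.5921
     = 10.5141
λ·‖w‖₂² = 0.05·10.5141 = 0.525705

0.525705


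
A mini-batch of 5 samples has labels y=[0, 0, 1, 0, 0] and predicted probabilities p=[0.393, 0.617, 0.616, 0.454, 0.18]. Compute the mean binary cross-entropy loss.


L[0] = -ln(1-0.393) = -ln(0.607) = 0.4992
L[1] = -ln(1-0.617) = -ln(0.383) = 0.9597
L[2] = -ln(0.616) = 0.4845
L[3] = -ln(1-0.454) = -ln(0.546) = 0.6051
L[4] = -ln(1-0.18) = -ln(0.82) = 0.1985
mean = (0.4992 + 0.9597 + 0.4845 + 0.6051 + 0.1985)/5 = 0.5494

0.5494


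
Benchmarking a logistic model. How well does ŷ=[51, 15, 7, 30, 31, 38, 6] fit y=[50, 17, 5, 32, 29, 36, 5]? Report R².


ȳ = 24.8571
SS_res = Σ(y-ŷ)² = 22
SS_tot = Σ(y-ȳ)² = 1674.86
R² = 1 - SS_res/SS_tot = 1 - 0.0131 = 0.9869

0.9869


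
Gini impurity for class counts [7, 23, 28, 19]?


Probabilities: [7/77, 23/77, 28/77, 19/77] ≈ [0.0909, 0.2987, 0.3636, 0.2468]
Σpᵢ² = (49 + 529 + 784 + 361)/77² = 1723/5929
Gini = 1 - Σpᵢ² = 1 - 1723/5929 = 0.7094

0.7094


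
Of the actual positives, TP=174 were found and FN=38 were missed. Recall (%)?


Recall = TP/(TP+FN)
= 174/(174+38)
= 174/212 = 82.08%

82.08%


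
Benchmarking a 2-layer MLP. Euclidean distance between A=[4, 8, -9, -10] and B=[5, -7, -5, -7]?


d = √((4-5)² + (8+ 7)² + (-9+ 5)² + (-10+ 7)²)
  = √(1 + 225 + 16 + 9)
  = √251 = 15.843

15.843


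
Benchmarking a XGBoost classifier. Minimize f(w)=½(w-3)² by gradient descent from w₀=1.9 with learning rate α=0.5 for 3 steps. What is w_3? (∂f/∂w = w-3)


step 1: grad = 1.9-3 = -1.1; w = 1.9 - 0.5·(-1.1) = 2.45
step 2: grad = 2.45-3 = -0.55; w = 2.45 - 0.5·(-0.55) = 2.725
step 3: grad = 2.725-3 = -0.275; w = 2.725 - 0.5·(-0.275) = 2.8625

2.8625


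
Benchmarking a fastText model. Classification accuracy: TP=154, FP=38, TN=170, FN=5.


Accuracy = (TP+TN)/(TP+TN+FP+FN)
= (154+170)/(367)
= 324/367 = 88.28%

88.28%


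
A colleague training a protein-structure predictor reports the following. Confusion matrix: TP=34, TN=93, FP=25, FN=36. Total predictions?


Total = TP + TN + FP + FN
= 34 + 93 + 25 + 36
= 188
(Predicted positive: 59, predicted negative: 129)

188


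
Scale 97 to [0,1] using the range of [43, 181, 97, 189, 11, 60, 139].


min=11, max=189
(97-11)/(189-11) = 86/178 = 0.4831

0.4831


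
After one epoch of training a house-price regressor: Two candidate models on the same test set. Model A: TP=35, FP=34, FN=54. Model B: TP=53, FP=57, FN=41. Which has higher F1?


Model A: P=35/69=0.5072, R=35/89=0.3933, F1=2PR/(P+R)=2TP/(2TP+FP+FN)=70/158=0.443
Model B: P=53/110=0.4818, R=53/94=0.5638, F1=2PR/(P+R)=2TP/(2TP+FP+FN)=106/204=0.5196
0.443 < 0.5196 → Model B

Model B


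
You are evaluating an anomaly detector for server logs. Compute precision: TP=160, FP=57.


Precision = TP/(TP+FP)
= 160/(160+57)
= 160/217 = 73.73%

73.73%


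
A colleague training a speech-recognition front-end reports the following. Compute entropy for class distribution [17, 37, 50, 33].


Probabilities: [17/137, 37/137, 50/137, 33/137] ≈ [0.1241, 0.2701, 0.365, 0.2409]
H = -((17/137)·log₂(17/137) + (37/137)·log₂(37/137) + (50/137)·log₂(50/137) + (33/137)·log₂(33/137))
  = 1.909 bits

1.909 bits


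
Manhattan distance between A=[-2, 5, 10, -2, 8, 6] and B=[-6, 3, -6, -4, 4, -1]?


d = |-2+ 6| + |5-3| + |10+ 6| + |-2+ 4| + |8-4| + |6+ 1|
  = 4 + 2 + 16 + 2 + 4 + 7
  = 35

35


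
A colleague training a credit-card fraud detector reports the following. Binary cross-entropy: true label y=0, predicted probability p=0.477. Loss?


BCE = -[y·ln(p) + (1-y)·ln(1-p)]
= -0 - 1·ln(1-0.477)
= -ln(0.523) = 0.6482

0.6482


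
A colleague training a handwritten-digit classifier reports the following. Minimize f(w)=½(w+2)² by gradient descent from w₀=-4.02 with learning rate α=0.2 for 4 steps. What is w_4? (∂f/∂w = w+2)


step 1: grad = -4.02+2 = -2.02; w = -4.02 - 0.2·(-2.02) = -3.616
step 2: grad = -3.616+2 = -1.616; w = -3.616 - 0.2·(-1.616) = -3.2928
step 3: grad = -3.2928+2 = -1.2928; w = -3.2928 - 0.2·(-1.2928) = -3.03424
step 4: grad = -3.03424+2 = -1.03424; w = -3.03424 - 0.2·(-1.03424) = -2.827392

-2.827392


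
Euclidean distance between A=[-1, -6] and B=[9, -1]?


d = √((-1-9)² + (-6+ 1)²)
  = √(100 + 25)
  = √125 = 11.1803

11.1803


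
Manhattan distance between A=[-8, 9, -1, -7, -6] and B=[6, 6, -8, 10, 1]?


d = |-8-6| + |9-6| + |-1+ 8| + |-7-10| + |-6-1|
  = 14 + 3 + 7 + 17 + 7
  = 48

48


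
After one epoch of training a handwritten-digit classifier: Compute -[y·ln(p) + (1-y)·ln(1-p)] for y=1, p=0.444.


BCE = -[y·ln(p) + (1-y)·ln(1-p)]
= -1·ln(0.444) - 0
= -ln(0.444) = 0.8119

0.8119


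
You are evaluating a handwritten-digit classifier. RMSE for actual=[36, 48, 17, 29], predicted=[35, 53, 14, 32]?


MSE = 44/4 = 11
RMSE = √(44/4) = 3.3166

3.3166


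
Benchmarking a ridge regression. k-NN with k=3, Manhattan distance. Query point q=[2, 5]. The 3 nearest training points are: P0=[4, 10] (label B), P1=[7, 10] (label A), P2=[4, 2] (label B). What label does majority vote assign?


d(q,P0) = 7  (label B)
d(q,P1) = 10  (label A)
d(q,P2) = 5  (label B)
Votes: A=1, B=2
Majority → B

B


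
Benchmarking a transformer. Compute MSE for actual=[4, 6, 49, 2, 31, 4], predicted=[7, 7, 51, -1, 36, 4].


Squared errors: (4-7)²=9, (6-7)²=1, (49-51)²=4, (2+ 1)²=9, (31-36)²=25, (4-4)²=0
Sum = 48
MSE = 48/6 = 8

8


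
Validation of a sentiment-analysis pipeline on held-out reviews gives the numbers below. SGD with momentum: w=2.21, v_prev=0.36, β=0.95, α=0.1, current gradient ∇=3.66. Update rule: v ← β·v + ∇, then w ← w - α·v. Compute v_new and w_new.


v_new = 0.95·0.36 + 3.66 = 0.342 + 3.66 = 4.002
w_new = 2.21 - 0.1·4.002 = 2.21 - 0.4002 = 1.8098

v_new=4.002, w_new=1.8098


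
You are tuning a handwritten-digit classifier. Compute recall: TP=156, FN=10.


Recall = TP/(TP+FN)
= 156/(156+10)
= 156/166 = 93.98%

93.98%


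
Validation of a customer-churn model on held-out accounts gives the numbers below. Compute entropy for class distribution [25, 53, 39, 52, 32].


Probabilities: [25/201, 53/201, 39/201, 52/201, 32/201] ≈ [0.1244, 0.2637, 0.194, 0.2587, 0.1592]
H = -((25/201)·log₂(25/201) + (53/201)·log₂(53/201) + (39/201)·log₂(39/201) + (52/201)·log₂(52/201) + (32/201)·log₂(32/201))
  = 2.2668 bits

2.2668 bits


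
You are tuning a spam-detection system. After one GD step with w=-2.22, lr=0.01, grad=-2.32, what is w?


w_new = w - α·∇
= -2.22 - 0.01·-2.32
= -2.22 + 0.0232
= -2.1968

-2.1968


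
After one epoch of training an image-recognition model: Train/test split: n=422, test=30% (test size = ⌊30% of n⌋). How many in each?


Test = ⌊422·30/100⌋ = 126
Train = 422 - 126 = 296

Train: 296, Test: 126


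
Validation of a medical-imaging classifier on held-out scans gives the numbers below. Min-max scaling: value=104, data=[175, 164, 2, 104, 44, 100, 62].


min=2, max=175
(104-2)/(175-2) = 102/173 = 0.5896

0.5896


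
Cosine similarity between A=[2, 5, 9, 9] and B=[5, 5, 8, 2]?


A·B = 2·5 + 5·5 + 9·8 + 9·2 = 125
‖A‖ = √191 = 13.8203, ‖B‖ = √118 = 10.8628
cos = 125/(√191·√118) = 125/√22538 = 0.8326

0.8326


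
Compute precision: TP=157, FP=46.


Precision = TP/(TP+FP)
= 157/(157+46)
= 157/203 = 77.34%

77.34%


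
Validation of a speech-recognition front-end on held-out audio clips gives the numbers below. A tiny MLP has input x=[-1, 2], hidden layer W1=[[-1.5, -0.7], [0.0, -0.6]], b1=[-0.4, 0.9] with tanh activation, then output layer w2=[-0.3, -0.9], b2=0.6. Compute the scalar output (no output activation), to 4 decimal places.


z1[0] = (-1.5)·(-1) + (-0.7)·(2) - 0.4 = -0.3
z1[1] = (0.0)·(-1) + (-0.6)·(2) + 0.9 = -0.3
h = tanh(z1) = [-0.2913, -0.2913]
output = (-0.3)·(-0.2913) + (-0.9)·(-0.2913) + 0.6 = 0.9496

0.9496


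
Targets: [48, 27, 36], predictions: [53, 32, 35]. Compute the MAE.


Absolute errors: |48-53|=5, |27-32|=5, |36-35|=1
Sum = 11
MAE = 11/3 = 11/3

11/3


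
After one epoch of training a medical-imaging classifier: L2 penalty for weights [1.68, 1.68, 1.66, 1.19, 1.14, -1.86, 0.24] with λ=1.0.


‖w‖₂² = (1.68)² + (1.68)² + (1.66)² + (1.19)² + (1.14)² + (-1.86)² + (0.24)²
     = 2.8224 + 2.8224 + 2.7556 + 1.4161 + 1.2996 + 3.4596 + 0.0576
     = 14.6333
λ·‖w‖₂² = 1.0·14.6333 = 14.6333

14.6333


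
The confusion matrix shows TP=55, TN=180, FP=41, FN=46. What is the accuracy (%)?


Accuracy = (TP+TN)/(TP+TN+FP+FN)
= (55+180)/(322)
= 235/322 = 72.98%

72.98%


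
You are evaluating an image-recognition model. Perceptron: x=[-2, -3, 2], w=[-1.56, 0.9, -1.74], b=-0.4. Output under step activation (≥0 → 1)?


z = (-2)·(-1.56) + (-3)·(0.9) + (2)·(-1.74) - 0.4
  = -3.46
step(z) = 0 (z<0)

0


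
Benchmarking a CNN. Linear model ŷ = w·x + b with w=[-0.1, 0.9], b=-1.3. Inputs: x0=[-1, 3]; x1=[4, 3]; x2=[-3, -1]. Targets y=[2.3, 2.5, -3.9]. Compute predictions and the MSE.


ŷ0 = (-0.1)·(-1) + (0.9)·(3) - 1.3 = 1.5
ŷ1 = (-0.1)·(4) + (0.9)·(3) - 1.3 = 1.0
ŷ2 = (-0.1)·(-3) + (0.9)·(-1) - 1.3 = -1.9
errors² = [0.64, 2.25, 4.0]
MSE = 6.8900/3 = 2.2967

2.2967


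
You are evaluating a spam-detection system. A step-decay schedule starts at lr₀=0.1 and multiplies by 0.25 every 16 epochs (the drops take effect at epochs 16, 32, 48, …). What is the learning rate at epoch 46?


n_drops = ⌊46/16⌋ = 2
lr = 0.1·0.25^2 = 0.1·0.0625 = 0.00625

0.00625


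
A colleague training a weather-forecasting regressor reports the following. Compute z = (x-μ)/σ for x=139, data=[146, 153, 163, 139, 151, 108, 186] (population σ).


μ = 149.4286, σ = 21.9536
z = (139 - 149.4286)/21.9536 = -0.475

-0.475


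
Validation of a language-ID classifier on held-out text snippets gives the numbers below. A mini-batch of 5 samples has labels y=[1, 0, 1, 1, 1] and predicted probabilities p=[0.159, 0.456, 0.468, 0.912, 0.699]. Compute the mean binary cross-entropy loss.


L[0] = -ln(0.159) = 1.8389
L[1] = -ln(1-0.456) = -ln(0.544) = 0.6088
L[2] = -ln(0.468) = 0.7593
L[3] = -ln(0.912) = 0.0921
L[4] = -ln(0.699) = 0.3581
mean = (1.8389 + 0.6088 + 0.7593 + 0.0921 + 0.3581)/5 = 0.7314

0.7314


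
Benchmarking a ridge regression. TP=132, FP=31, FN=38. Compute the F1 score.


Precision = 132/163 = 0.8098
Recall = 132/170 = 0.7765
F1 = 2·P·R/(P+R) = 2·TP/(2·TP+FP+FN) = 264/(264+31+38) = 264/333 = 0.7928

0.7928


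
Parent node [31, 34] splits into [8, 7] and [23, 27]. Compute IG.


Parent = [31, 34], H_parent = 0.9985
H_left = 0.9968 (n=15), H_right = 0.9954 (n=50)
H_children = (15/65)·0.9968 + (50/65)·0.9954 = 0.9957
IG = 0.9985 - 0.9957 = 0.0028

0.0028


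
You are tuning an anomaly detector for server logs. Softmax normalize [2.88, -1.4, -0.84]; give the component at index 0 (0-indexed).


Exponentials: e^2.88=17.8143, e^-1.4=0.2466, e^-0.84=0.4317
Sum = 18.4926
Softmax = [0.9633, 0.0133, 0.0233]
p[0] = 17.8143/18.4926 = 0.9633

0.9633


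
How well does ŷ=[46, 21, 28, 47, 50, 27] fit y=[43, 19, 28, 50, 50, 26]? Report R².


ȳ = 36
SS_res = Σ(y-ŷ)² = 23
SS_tot = Σ(y-ȳ)² = 894
R² = 1 - SS_res/SS_tot = 1 - 0.0257 = 0.9743

0.9743


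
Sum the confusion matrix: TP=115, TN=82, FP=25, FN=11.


Total = TP + TN + FP + FN
= 115 + 82 + 25 + 11
= 233
(Predicted positive: 140, predicted negative: 93)

233


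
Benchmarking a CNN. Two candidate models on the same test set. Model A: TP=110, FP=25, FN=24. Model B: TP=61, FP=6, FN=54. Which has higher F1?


Model A: P=110/135=0.8148, R=110/134=0.8209, F1=2PR/(P+R)=2TP/(2TP+FP+FN)=220/269=0.8178
Model B: P=61/67=0.9104, R=61/115=0.5304, F1=2PR/(P+R)=2TP/(2TP+FP+FN)=122/182=0.6703
0.8178 > 0.6703 → Model A

Model A


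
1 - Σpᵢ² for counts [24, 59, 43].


Probabilities: [24/126, 59/126, 43/126] ≈ [0.1905, 0.4683, 0.3413]
Σpᵢ² = (576 + 3481 + 1849)/126² = 5906/15876
Gini = 1 - Σpᵢ² = 1 - 5906/15876 = 0.628

0.628


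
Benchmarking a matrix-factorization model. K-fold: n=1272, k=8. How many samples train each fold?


Fold size = 1272/8 = 159
Training per fold = 1272 - 159 = 1113

1113


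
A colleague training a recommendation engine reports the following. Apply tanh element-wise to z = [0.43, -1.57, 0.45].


tanh(0.43) = 0.4053
tanh(-1.57) = -0.917
tanh(0.45) = 0.4219
result = [0.4053, -0.917, 0.4219]

[0.4053, -0.917, 0.4219]


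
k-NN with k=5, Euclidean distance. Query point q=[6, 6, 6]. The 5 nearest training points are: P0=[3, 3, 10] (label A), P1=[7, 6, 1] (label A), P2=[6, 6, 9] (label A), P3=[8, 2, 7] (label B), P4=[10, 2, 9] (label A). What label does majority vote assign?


d(q,P0) = 5.831  (label A)
d(q,P1) = 5.099  (label A)
d(q,P2) = 3.0  (label A)
d(q,P3) = 4.5826  (label B)
d(q,P4) = 6.4031  (label A)
Votes: A=4, B=1
Majority → A

A


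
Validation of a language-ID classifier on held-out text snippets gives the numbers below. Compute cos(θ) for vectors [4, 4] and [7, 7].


A·B = 4·7 + 4·7 = 56
‖A‖ = √32 = 5.6569, ‖B‖ = √98 = 9.8995
cos = 56/(√32·√98) = 56/√3136 = 1.0

1.0


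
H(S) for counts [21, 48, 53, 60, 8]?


Probabilities: [21/190, 48/190, 53/190, 60/190, 8/190] ≈ [0.1105, 0.2526, 0.2789, 0.3158, 0.0421]
H = -((21/190)·log₂(21/190) + (48/190)·log₂(48/190) + (53/190)·log₂(53/190) + (60/190)·log₂(60/190) + (8/190)·log₂(8/190))
  = 2.084 bits

2.084 bits


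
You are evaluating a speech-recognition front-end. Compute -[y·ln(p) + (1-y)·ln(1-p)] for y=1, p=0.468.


BCE = -[y·ln(p) + (1-y)·ln(1-p)]
= -1·ln(0.468) - 0
= -ln(0.468) = 0.7593

0.7593


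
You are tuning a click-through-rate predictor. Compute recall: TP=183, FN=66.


Recall = TP/(TP+FN)
= 183/(183+66)
= 183/249 = 73.49%

73.49%


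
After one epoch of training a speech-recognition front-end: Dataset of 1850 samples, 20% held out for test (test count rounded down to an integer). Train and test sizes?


Test = ⌊1850·20/100⌋ = 370
Train = 1850 - 370 = 1480

Train: 1480, Test: 370


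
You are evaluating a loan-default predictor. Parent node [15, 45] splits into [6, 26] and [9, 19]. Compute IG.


Parent = [15, 45], H_parent = 0.8113
H_left = 0.6962 (n=32), H_right = 0.9059 (n=28)
H_children = (32/60)·0.6962 + (28/60)·0.9059 = 0.7941
IG = 0.8113 - 0.7941 = 0.0172

0.0172


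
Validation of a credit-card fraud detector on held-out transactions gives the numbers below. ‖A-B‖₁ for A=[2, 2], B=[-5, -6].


d = |2+ 5| + |2+ 6|
  = 7 + 8
  = 15

15


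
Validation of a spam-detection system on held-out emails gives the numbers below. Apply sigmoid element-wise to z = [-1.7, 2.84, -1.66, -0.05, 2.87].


σ(-1.7) = 1/(1+e^1.7) = 0.1545
σ(2.84) = 1/(1+e^-2.84) = 0.9448
σ(-1.66) = 1/(1+e^1.66) = 0.1598
σ(-0.05) = 1/(1+e^0.05) = 0.4875
σ(2.87) = 1/(1+e^-2.87) = 0.9463
result = [0.1545, 0.9448, 0.1598, 0.4875, 0.9463]

[0.1545, 0.9448, 0.1598, 0.4875, 0.9463]


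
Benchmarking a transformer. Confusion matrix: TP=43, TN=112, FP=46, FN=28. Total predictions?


Total = TP + TN + FP + FN
= 43 + 112 + 46 + 28
= 229
(Predicted positive: 89, predicted negative: 140)

229


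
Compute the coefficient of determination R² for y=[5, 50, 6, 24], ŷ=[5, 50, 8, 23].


ȳ = 21.25
SS_res = Σ(y-ŷ)² = 5
SS_tot = Σ(y-ȳ)² = 1330.75
R² = 1 - SS_res/SS_tot = 1 - 0.0038 = 0.9962

0.9962


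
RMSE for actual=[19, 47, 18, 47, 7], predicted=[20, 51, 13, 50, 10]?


MSE = 60/5 = 12
RMSE = √(60/5) = 3.4641

3.4641


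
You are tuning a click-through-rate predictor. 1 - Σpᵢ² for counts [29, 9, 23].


Probabilities: [29/61, 9/61, 23/61] ≈ [0.4754, 0.1475, 0.377]
Σpᵢ² = (841 + 81 + 529)/61² = 1451/3721
Gini = 1 - Σpᵢ² = 1 - 1451/3721 = 0.6101

0.6101


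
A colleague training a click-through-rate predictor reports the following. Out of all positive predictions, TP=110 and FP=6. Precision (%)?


Precision = TP/(TP+FP)
= 110/(110+6)
= 110/116 = 94.83%

94.83%


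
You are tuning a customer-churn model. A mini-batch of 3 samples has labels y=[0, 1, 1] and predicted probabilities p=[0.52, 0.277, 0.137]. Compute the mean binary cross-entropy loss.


L[0] = -ln(1-0.52) = -ln(0.48) = 0.734
L[1] = -ln(0.277) = 1.2837
L[2] = -ln(0.137) = 1.9878
mean = (0.734 + 1.2837 + 1.9878)/3 = 1.3352

1.3352


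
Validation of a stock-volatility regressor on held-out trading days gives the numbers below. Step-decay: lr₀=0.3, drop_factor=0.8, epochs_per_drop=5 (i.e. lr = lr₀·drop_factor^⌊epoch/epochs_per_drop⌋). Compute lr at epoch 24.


n_drops = ⌊24/5⌋ = 4
lr = 0.3·0.8^4 = 0.3·0.4096 = 0.12288

0.12288


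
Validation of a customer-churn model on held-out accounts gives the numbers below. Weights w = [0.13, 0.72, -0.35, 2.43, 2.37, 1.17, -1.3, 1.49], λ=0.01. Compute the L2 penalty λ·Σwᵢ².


‖w‖₂² = (0.13)² + (0.72)² + (-0.35)² + (2.43)² + (2.37)² + (1.17)² + (-1.3)² + (1.49)²
     = 0.0169 + 0.5184 + 0.1225 + 5.9049 + 5.6169 + 1.3689 + 1.69 + 2.2201
     = 17.4586
λ·‖w‖₂² = 0.01·17.4586 = 0.174586

0.174586


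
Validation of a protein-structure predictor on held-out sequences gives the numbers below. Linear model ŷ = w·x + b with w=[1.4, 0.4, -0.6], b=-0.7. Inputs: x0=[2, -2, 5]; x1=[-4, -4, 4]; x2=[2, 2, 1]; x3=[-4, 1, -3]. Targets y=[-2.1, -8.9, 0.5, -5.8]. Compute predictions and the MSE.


ŷ0 = (1.4)·(2) + (0.4)·(-2) + (-0.6)·(5) - 0.7 = -1.7
ŷ1 = (1.4)·(-4) + (0.4)·(-4) + (-0.6)·(4) - 0.7 = -10.3
ŷ2 = (1.4)·(2) + (0.4)·(2) + (-0.6)·(1) - 0.7 = 2.3
ŷ3 = (1.4)·(-4) + (0.4)·(1) + (-0.6)·(-3) - 0.7 = -4.1
errors² = [0.16, 1.96, 3.24, 2.89]
MSE = 8.2500/4 = 2.0625

2.0625


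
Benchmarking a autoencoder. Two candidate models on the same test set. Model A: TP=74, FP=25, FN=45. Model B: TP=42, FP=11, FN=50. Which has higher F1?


Model A: P=74/99=0.7475, R=74/119=0.6218, F1=2PR/(P+R)=2TP/(2TP+FP+FN)=148/218=0.6789
Model B: P=42/53=0.7925, R=42/92=0.4565, F1=2PR/(P+R)=2TP/(2TP+FP+FN)=84/145=0.5793
0.6789 > 0.5793 → Model A

Model A


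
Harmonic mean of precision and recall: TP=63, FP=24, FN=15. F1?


Precision = 63/87 = 0.7241
Recall = 63/78 = 0.8077
F1 = 2·P·R/(P+R) = 2·TP/(2·TP+FP+FN) = 126/(126+24+15) = 126/165 = 0.7636

0.7636


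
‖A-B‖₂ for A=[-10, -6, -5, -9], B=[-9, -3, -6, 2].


d = √((-10+ 9)² + (-6+ 3)² + (-5+ 6)² + (-9-2)²)
  = √(1 + 9 + 1 + 121)
  = √132 = 11.4891

11.4891


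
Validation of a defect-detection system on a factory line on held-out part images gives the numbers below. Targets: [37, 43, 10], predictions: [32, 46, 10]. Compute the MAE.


Absolute errors: |37-32|=5, |43-46|=3, |10-10|=0
Sum = 8
MAE = 8/3 = 8/3

8/3


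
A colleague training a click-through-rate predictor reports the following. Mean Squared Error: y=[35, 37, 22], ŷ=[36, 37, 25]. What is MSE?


Squared errors: (35-36)²=1, (37-37)²=0, (22-25)²=9
Sum = 10
MSE = 10/3 = 10/3

10/3


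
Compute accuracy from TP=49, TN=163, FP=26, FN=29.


Accuracy = (TP+TN)/(TP+TN+FP+FN)
= (49+163)/(267)
= 212/267 = 79.4%

79.4%


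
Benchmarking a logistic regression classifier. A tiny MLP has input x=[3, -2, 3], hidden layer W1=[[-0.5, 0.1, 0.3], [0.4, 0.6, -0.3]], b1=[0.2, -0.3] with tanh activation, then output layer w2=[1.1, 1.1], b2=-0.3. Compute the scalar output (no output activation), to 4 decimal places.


z1[0] = (-0.5)·(3) + (0.1)·(-2) + (0.3)·(3) + 0.2 = -0.6
z1[1] = (0.4)·(3) + (0.6)·(-2) + (-0.3)·(3) - 0.3 = -1.2
h = tanh(z1) = [-0.537, -0.8337]
output = (1.1)·(-0.537) + (1.1)·(-0.8337) - 0.3 = -1.8078

-1.8078


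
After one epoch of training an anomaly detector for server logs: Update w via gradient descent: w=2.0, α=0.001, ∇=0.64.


w_new = w - α·∇
= 2.0 - 0.001·0.64
= 2.0 - 0.00064
= 1.99936

1.99936


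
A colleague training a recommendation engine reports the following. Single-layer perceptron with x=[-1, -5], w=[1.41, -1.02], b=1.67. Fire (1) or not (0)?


z = (-1)·(1.41) + (-5)·(-1.02) + 1.67
  = 5.36
step(z) = 1 (z≥0)

1


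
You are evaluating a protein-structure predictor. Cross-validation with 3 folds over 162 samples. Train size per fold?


Fold size = 162/3 = 54
Training per fold = 162 - 54 = 108

108


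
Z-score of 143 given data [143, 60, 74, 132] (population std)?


μ = 102.25, σ = 35.8076
z = (143 - 102.25)/35.8076 = 1.138

1.138


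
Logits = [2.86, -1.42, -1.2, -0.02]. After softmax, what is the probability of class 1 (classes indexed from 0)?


Exponentials: e^2.86=17.4615, e^-1.42=0.2417, e^-1.2=0.3012, e^-0.02=0.9802
Sum = 18.9846
Softmax = [0.9198, 0.0127, 0.0159, 0.0516]
p[1] = 0.2417/18.9846 = 0.0127

0.0127


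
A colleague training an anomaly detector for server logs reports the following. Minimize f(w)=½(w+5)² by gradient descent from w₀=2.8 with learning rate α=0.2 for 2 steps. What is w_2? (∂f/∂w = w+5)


step 1: grad = 2.8+5 = 7.8; w = 2.8 - 0.2·(7.8) = 1.24
step 2: grad = 1.24+5 = 6.24; w = 1.24 - 0.2·(6.24) = -0.008

-0.008


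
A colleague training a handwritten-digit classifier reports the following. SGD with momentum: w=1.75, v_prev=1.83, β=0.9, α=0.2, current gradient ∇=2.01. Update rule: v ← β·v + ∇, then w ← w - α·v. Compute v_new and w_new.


v_new = 0.9·1.83 + 2.01 = 1.647 + 2.01 = 3.657
w_new = 1.75 - 0.2·3.657 = 1.75 - 0.7314 = 1.0186

v_new=3.657, w_new=1.0186


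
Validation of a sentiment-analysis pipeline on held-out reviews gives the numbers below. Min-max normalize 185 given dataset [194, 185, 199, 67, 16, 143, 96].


min=16, max=199
(185-16)/(199-16) = 169/183 = 0.9235

0.9235


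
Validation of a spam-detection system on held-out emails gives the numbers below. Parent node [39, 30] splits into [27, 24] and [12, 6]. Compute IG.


Parent = [39, 30], H_parent = 0.9877
H_left = 0.9975 (n=51), H_right = 0.9183 (n=18)
H_children = (51/69)·0.9975 + (18/69)·0.9183 = 0.9768
IG = 0.9877 - 0.9768 = 0.0109

0.0109


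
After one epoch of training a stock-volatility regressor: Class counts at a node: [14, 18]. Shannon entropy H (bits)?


Probabilities: [14/32, 18/32] ≈ [0.4375, 0.5625]
H = -((14/32)·log₂(14/32) + (18/32)·log₂(18/32))
  = 0.9887 bits

0.9887 bits


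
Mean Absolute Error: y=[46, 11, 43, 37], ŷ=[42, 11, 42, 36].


Absolute errors: |46-42|=4, |11-11|=0, |43-42|=1, |37-36|=1
Sum = 6
MAE = 6/4 = 3/2

3/2


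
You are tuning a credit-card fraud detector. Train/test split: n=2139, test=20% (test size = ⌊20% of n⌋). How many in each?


Test = ⌊2139·20/100⌋ = 427
Train = 2139 - 427 = 1712

Train: 1712, Test: 427


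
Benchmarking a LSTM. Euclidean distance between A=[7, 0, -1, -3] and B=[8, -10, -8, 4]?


d = √((7-8)² + (0+ 10)² + (-1+ 8)² + (-3-4)²)
  = √(1 + 100 + 49 + 49)
  = √199 = 14.1067

14.1067


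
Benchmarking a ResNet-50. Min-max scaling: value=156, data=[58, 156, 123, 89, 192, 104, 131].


min=58, max=192
(156-58)/(192-58) = 98/134 = 0.7313

0.7313


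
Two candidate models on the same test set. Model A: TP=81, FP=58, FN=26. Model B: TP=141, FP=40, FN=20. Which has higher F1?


Model A: P=81/139=0.5827, R=81/107=0.757, F1=2PR/(P+R)=2TP/(2TP+FP+FN)=162/246=0.6585
Model B: P=141/181=0.779, R=141/161=0.8758, F1=2PR/(P+R)=2TP/(2TP+FP+FN)=282/342=0.8246
0.6585 < 0.8246 → Model B

Model B


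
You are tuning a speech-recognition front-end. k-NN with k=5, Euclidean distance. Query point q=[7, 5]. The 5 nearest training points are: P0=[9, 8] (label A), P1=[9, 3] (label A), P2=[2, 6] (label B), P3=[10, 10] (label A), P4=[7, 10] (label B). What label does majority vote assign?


d(q,P0) = 3.6056  (label A)
d(q,P1) = 2.8284  (label A)
d(q,P2) = 5.099  (label B)
d(q,P3) = 5.831  (label A)
d(q,P4) = 5.0  (label B)
Votes: A=3, B=2
Majority → A

A


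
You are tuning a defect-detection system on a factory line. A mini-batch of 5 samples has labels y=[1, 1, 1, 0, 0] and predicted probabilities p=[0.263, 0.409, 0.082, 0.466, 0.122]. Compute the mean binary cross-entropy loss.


L[0] = -ln(0.263) = 1.3356
L[1] = -ln(0.409) = 0.894
L[2] = -ln(0.082) = 2.501
L[3] = -ln(1-0.466) = -ln(0.534) = 0.6274
L[4] = -ln(1-0.122) = -ln(0.878) = 0.1301
mean = (1.3356 + 0.894 + 2.501 + 0.6274 + 0.1301)/5 = 1.0976

1.0976


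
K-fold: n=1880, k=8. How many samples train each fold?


Fold size = 1880/8 = 235
Training per fold = 1880 - 235 = 1645

1645


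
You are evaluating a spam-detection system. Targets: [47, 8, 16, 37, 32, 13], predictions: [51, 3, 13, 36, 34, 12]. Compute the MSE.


Squared errors: (47-51)²=16, (8-3)²=25, (16-13)²=9, (37-36)²=1, (32-34)²=4, (13-12)²=1
Sum = 56
MSE = 56/6 = 28/3

28/3


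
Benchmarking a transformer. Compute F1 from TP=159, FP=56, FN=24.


Precision = 159/215 = 0.7395
Recall = 159/183 = 0.8689
F1 = 2·P·R/(P+R) = 2·TP/(2·TP+FP+FN) = 318/(318+56+24) = 318/398 = 0.799

0.799


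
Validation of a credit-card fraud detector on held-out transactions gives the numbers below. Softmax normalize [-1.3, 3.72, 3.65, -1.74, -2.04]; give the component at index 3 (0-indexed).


Exponentials: e^-1.3=0.2725, e^3.72=41.2644, e^3.65=38.4747, e^-1.74=0.1755, e^-2.04=0.13
Sum = 80.3171
Softmax = [0.0034, 0.5138, 0.479, 0.0022, 0.0016]
p[3] = 0.1755/80.3171 = 0.0022

0.0022


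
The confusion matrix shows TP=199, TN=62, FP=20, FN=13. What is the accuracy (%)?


Accuracy = (TP+TN)/(TP+TN+FP+FN)
= (199+62)/(294)
= 261/294 = 88.78%

88.78%


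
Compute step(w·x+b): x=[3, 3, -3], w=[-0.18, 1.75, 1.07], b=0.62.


z = (3)·(-0.18) + (3)·(1.75) + (-3)·(1.07) + 0.62
  = 2.12
step(z) = 1 (z≥0)

1


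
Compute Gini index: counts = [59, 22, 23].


Probabilities: [59/104, 22/104, 23/104] ≈ [0.5673, 0.2115, 0.2212]
Σpᵢ² = (3481 + 484 + 529)/104² = 4494/10816
Gini = 1 - Σpᵢ² = 1 - 4494/10816 = 0.5845

0.5845


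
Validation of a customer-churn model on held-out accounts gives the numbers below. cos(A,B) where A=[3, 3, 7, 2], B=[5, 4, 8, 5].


A·B = 3·5 + 3·4 + 7·8 + 2·5 = 93
‖A‖ = √71 = 8.4261, ‖B‖ = √130 = 11.4018
cos = 93/(√71·√130) = 93/√9230 = 0.968

0.968


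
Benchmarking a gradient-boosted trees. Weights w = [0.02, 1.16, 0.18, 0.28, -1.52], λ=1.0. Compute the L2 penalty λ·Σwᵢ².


‖w‖₂² = (0.02)² + (1.16)² + (0.18)² + (0.28)² + (-1.52)²
     = 0.0004 + 1.3456 + 0.0324 + 0.0784 + 2.3104
     = 3.7672
λ·‖w‖₂² = 1.0·3.7672 = 3.7672

3.7672


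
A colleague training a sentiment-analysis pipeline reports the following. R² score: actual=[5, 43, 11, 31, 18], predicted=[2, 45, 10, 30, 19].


ȳ = 21.6
SS_res = Σ(y-ŷ)² = 16
SS_tot = Σ(y-ȳ)² = 947.2
R² = 1 - SS_res/SS_tot = 1 - 0.0169 = 0.9831

0.9831


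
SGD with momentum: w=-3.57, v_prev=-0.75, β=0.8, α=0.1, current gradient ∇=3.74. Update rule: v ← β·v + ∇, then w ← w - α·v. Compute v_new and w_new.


v_new = 0.8·-0.75 + 3.74 = -0.6 + 3.74 = 3.14
w_new = -3.57 - 0.1·3.14 = -3.57 - 0.314 = -3.884

v_new=3.14, w_new=-3.884


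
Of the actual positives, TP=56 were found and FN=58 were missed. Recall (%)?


Recall = TP/(TP+FN)
= 56/(56+58)
= 56/114 = 49.12%

49.12%


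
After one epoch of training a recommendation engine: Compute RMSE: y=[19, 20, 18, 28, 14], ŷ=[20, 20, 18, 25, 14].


MSE = 10/5 = 2
RMSE = √(10/5) = 1.4142

1.4142


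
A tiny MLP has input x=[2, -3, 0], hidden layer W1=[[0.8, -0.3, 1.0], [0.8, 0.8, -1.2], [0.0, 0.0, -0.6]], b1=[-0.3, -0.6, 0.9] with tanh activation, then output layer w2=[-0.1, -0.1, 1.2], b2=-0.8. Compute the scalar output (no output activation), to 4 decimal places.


z1[0] = (0.8)·(2) + (-0.3)·(-3) + (1.0)·(0) - 0.3 = 2.2
z1[1] = (0.8)·(2) + (0.8)·(-3) + (-1.2)·(0) - 0.6 = -1.4
z1[2] = (0.0)·(2) + (0.0)·(-3) + (-0.6)·(0) + 0.9 = 0.9
h = tanh(z1) = [0.9757, -0.8854, 0.7163]
output = (-0.1)·(0.9757) + (-0.1)·(-0.8854) + (1.2)·(0.7163) - 0.8 = 0.0505

0.0505


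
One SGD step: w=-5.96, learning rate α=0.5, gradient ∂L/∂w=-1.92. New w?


w_new = w - α·∇
= -5.96 - 0.5·-1.92
= -5.96 + 0.96
= -5

-5


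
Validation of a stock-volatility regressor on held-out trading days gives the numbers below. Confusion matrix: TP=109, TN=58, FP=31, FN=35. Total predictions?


Total = TP + TN + FP + FN
= 109 + 58 + 31 + 35
= 233
(Predicted positive: 140, predicted negative: 93)

233


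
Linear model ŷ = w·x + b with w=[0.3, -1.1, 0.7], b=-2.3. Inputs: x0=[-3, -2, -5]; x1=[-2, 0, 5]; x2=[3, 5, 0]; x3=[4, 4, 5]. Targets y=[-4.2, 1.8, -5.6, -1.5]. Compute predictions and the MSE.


ŷ0 = (0.3)·(-3) + (-1.1)·(-2) + (0.7)·(-5) - 2.3 = -4.5
ŷ1 = (0.3)·(-2) + (-1.1)·(0) + (0.7)·(5) - 2.3 = 0.6
ŷ2 = (0.3)·(3) + (-1.1)·(5) + (0.7)·(0) - 2.3 = -6.9
ŷ3 = (0.3)·(4) + (-1.1)·(4) + (0.7)·(5) - 2.3 = -2.0
errors² = [0.09, 1.44, 1.69, 0.25]
MSE = 3.4700/4 = 0.8675

0.8675


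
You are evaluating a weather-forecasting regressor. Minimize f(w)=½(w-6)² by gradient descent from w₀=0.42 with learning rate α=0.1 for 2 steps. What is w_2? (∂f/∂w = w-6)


step 1: grad = 0.42-6 = -5.58; w = 0.42 - 0.1·(-5.58) = 0.978
step 2: grad = 0.978-6 = -5.022; w = 0.978 - 0.1·(-5.022) = 1.4802

1.4802


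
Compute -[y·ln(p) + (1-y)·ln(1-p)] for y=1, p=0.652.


BCE = -[y·ln(p) + (1-y)·ln(1-p)]
= -1·ln(0.652) - 0
= -ln(0.652) = 0.4277

0.4277


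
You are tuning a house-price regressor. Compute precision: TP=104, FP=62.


Precision = TP/(TP+FP)
= 104/(104+62)
= 104/166 = 62.65%

62.65%


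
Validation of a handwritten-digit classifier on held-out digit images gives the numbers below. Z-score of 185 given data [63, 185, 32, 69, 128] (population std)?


μ = 95.4, σ = 54.5109
z = (185 - 95.4)/54.5109 = 1.6437

1.6437


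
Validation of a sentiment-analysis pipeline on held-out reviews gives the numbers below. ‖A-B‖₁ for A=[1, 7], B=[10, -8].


d = |1-10| + |7+ 8|
  = 9 + 15
  = 24

24


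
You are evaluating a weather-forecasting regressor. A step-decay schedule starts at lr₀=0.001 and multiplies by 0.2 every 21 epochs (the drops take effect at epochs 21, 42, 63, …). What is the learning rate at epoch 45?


n_drops = ⌊45/21⌋ = 2
lr = 0.001·0.2^2 = 0.001·0.04 = 0.00004

0.00004


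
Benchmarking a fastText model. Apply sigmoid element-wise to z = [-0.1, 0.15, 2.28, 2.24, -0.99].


σ(-0.1) = 1/(1+e^0.1) = 0.475
σ(0.15) = 1/(1+e^-0.15) = 0.5374
σ(2.28) = 1/(1+e^-2.28) = 0.9072
σ(2.24) = 1/(1+e^-2.24) = 0.9038
σ(-0.99) = 1/(1+e^0.99) = 0.2709
result = [0.475, 0.5374, 0.9072, 0.9038, 0.2709]

[0.475, 0.5374, 0.9072, 0.9038, 0.2709]


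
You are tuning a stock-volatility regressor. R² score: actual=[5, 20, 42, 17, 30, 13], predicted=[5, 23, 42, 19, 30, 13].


ȳ = 21.1667
SS_res = Σ(y-ŷ)² = 13
SS_tot = Σ(y-ȳ)² = 858.83
R² = 1 - SS_res/SS_tot = 1 - 0.0151 = 0.9849

0.9849


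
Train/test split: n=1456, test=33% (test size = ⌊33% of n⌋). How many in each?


Test = ⌊1456·33/100⌋ = 480
Train = 1456 - 480 = 976

Train: 976, Test: 480


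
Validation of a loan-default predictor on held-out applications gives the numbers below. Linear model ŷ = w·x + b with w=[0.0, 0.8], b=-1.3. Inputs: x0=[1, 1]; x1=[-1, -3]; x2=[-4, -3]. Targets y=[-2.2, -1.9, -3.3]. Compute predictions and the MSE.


ŷ0 = (0.0)·(1) + (0.8)·(1) - 1.3 = -0.5
ŷ1 = (0.0)·(-1) + (0.8)·(-3) - 1.3 = -3.7
ŷ2 = (0.0)·(-4) + (0.8)·(-3) - 1.3 = -3.7
errors² = [2.89, 3.24, 0.16]
MSE = 6.2900/3 = 2.0967

2.0967


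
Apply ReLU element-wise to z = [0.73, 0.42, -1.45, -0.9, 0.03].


ReLU(0.73) = max(0, 0.73) = 0.73
ReLU(0.42) = max(0, 0.42) = 0.42
ReLU(-1.45) = max(0, -1.45) = 0.0
ReLU(-0.9) = max(0, -0.9) = 0.0
ReLU(0.03) = max(0, 0.03) = 0.03
result = [0.73, 0.42, 0.0, 0.0, 0.03]

[0.73, 0.42, 0.0, 0.0, 0.03]


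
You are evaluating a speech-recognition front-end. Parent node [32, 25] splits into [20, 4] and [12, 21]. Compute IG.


Parent = [32, 25], H_parent = 0.9891
H_left = 0.65 (n=24), H_right = 0.9457 (n=33)
H_children = (24/57)·0.65 + (33/57)·0.9457 = 0.8212
IG = 0.9891 - 0.8212 = 0.1679

0.1679


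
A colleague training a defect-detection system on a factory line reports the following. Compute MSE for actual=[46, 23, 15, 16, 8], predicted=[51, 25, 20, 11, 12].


Squared errors: (46-51)²=25, (23-25)²=4, (15-20)²=25, (16-11)²=25, (8-12)²=16
Sum = 95
MSE = 95/5 = 19

19


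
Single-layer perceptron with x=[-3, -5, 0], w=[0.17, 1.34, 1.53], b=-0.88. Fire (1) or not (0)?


z = (-3)·(0.17) + (-5)·(1.34) + (0)·(1.53) - 0.88
  = -8.09
step(z) = 0 (z<0)

0


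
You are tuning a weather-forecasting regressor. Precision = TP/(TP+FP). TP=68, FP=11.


Precision = TP/(TP+FP)
= 68/(68+11)
= 68/79 = 86.08%

86.08%


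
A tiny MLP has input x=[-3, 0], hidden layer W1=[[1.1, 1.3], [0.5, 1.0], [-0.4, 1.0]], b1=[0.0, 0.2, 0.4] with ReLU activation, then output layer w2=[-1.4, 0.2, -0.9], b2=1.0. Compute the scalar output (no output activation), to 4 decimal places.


z1[0] = (1.1)·(-3) + (1.3)·(0) + 0.0 = -3.3
z1[1] = (0.5)·(-3) + (1.0)·(0) + 0.2 = -1.3
z1[2] = (-0.4)·(-3) + (1.0)·(0) + 0.4 = 1.6
h = ReLU(z1) = [0.0, 0.0, 1.6]
output = (-1.4)·(0.0) + (0.2)·(0.0) + (-0.9)·(1.6) + 1.0 = -0.44

-0.44


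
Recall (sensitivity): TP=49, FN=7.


Recall = TP/(TP+FN)
= 49/(49+7)
= 49/56 = 87.5%

87.5%


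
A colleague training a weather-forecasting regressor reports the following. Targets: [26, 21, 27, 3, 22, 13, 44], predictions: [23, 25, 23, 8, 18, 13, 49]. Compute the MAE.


Absolute errors: |26-23|=3, |21-25|=4, |27-23|=4, |3-8|=5, |22-18|=4, |13-13|=0, |44-49|=5
Sum = 25
MAE = 25/7 = 25/7

25/7
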